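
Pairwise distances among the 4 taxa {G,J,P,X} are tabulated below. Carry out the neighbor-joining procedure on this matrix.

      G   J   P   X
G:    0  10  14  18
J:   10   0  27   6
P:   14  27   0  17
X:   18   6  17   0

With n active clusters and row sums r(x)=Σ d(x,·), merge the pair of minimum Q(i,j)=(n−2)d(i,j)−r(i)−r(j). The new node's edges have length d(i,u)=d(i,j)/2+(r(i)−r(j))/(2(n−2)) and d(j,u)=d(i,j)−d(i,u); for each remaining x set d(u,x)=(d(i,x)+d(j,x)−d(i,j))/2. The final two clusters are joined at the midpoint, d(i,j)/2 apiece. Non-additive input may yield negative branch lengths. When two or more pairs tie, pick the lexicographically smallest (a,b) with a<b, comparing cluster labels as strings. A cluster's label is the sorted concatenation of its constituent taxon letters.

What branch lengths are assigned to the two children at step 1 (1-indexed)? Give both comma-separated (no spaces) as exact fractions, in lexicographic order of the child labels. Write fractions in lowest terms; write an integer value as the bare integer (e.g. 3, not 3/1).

3,11

iteration 1: select G,P (d=14, Q=-72); attach at lengths (3, 11); label the merged cluster GP
  updated: d(GP,J)=23/2, d(GP,X)=21/2
iteration 2: select GP,J (d=23/2, Q=-28); attach at lengths (8, 7/2); label the merged cluster GJP
  updated: d(GJP,X)=5/2
iteration 3: select GJP,X (d=5/2); attach at lengths (5/4, 5/4); label the merged cluster GJPX
final tree: (((G:3,P:11):8,J:7/2):5/4,X:5/4)
total length: 28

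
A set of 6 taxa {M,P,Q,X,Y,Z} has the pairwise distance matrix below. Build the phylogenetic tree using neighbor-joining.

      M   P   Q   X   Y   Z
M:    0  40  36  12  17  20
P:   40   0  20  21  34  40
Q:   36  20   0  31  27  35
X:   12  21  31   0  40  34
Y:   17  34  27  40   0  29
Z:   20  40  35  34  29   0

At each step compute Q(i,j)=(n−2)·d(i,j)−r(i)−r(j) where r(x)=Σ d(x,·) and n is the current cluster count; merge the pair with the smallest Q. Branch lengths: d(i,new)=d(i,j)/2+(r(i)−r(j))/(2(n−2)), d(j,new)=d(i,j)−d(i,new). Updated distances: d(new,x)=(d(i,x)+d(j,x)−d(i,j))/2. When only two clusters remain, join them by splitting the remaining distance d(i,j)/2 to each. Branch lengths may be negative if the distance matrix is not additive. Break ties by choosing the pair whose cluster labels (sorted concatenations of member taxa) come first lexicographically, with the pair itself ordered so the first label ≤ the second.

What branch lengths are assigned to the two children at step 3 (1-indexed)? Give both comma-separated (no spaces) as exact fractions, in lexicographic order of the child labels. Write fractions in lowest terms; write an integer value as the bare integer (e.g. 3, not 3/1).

59/16,213/16

1. join P+Q (d=20, Q=-224) ⇒ PQ; edges |P|=43/4, |Q|=37/4
  updated: d(M,PQ)=28, d(PQ,X)=16, d(PQ,Y)=41/2, d(PQ,Z)=55/2
2. join PQ+X (d=16, Q=-146) ⇒ PQX; edges |PQ|=19/3, |X|=29/3
  updated: d(M,PQX)=12, d(PQX,Y)=89/4, d(PQX,Z)=91/4
3. join M+Y (d=17, Q=-333/4) ⇒ MY; edges |M|=59/16, |Y|=213/16
  updated: d(MY,PQX)=69/8, d(MY,Z)=16
4. join MY+PQX (d=69/8, Q=-379/8) ⇒ MPQXY; edges |MY|=15/16, |PQX|=123/16
  updated: d(MPQXY,Z)=241/16
5. join MPQXY+Z (d=241/16) ⇒ MPQXYZ; edges |MPQXY|=241/32, |Z|=241/32
final tree: (((M:59/16,Y:213/16):15/16,((P:43/4,Q:37/4):19/3,X:29/3):123/16):241/32,Z:241/32)
total length: 1227/16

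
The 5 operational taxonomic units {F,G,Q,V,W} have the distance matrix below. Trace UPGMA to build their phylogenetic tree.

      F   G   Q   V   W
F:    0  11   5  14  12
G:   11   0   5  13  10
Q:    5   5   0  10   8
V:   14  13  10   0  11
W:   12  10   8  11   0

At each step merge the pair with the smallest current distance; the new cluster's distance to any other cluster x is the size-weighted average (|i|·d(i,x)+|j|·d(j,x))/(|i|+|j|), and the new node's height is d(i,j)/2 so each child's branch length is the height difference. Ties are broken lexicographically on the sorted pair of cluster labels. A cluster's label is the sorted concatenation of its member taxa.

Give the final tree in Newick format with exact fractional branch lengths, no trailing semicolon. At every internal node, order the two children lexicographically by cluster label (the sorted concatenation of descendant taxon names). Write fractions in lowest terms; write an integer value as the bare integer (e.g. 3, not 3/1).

iteration 1: select F,Q (d=5); attach at lengths (5/2, 5/2); label the merged cluster FQ
  updated: d(FQ,G)=8, d(FQ,V)=12, d(FQ,W)=10
iteration 2: select FQ,G (d=8); attach at lengths (3/2, 4); label the merged cluster FGQ
  updated: d(FGQ,V)=37/3, d(FGQ,W)=10
iteration 3: select FGQ,W (d=10); attach at lengths (1, 5); label the merged cluster FGQW
  updated: d(FGQW,V)=12
iteration 4: select FGQW,V (d=12); attach at lengths (1, 6); label the merged cluster FGQVW
final tree: ((((F:5/2,Q:5/2):3/2,G:4):1,W:5):1,V:6)
total length: 47/2

((((F:5/2,Q:5/2):3/2,G:4):1,W:5):1,V:6)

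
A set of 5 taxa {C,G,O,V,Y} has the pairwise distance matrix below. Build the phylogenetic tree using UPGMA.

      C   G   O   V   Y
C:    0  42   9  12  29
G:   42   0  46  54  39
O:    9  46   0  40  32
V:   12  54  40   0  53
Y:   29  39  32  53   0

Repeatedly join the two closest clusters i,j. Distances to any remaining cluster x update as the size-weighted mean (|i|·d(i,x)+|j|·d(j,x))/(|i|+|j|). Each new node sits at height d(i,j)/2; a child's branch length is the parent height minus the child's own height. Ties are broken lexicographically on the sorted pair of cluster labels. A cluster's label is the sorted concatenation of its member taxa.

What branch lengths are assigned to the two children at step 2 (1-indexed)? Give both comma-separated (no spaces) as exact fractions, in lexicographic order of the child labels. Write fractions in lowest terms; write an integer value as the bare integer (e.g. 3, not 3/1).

step 1: merge (C,O) at d=9; branch lengths C→9/2, O→9/2; new cluster CO
  updated: d(CO,G)=44, d(CO,V)=26, d(CO,Y)=61/2
step 2: merge (CO,V) at d=26; branch lengths CO→17/2, V→13; new cluster COV
  updated: d(COV,G)=142/3, d(COV,Y)=38
step 3: merge (COV,Y) at d=38; branch lengths COV→6, Y→19; new cluster COVY
  updated: d(COVY,G)=181/4
step 4: merge (COVY,G) at d=181/4; branch lengths COVY→29/8, G→181/8; new cluster CGOVY
final tree: ((((C:9/2,O:9/2):17/2,V:13):6,Y:19):29/8,G:181/8)
total length: 327/4

17/2,13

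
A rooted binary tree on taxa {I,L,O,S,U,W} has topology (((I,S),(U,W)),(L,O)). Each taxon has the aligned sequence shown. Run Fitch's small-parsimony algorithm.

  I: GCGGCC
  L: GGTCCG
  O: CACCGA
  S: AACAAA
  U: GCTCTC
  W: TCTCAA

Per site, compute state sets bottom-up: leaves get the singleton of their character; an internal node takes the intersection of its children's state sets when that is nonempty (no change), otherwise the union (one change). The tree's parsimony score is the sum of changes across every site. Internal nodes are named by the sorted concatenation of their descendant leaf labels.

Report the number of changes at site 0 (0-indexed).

[col 0] IS: children I:{G}, S:{A} ∪→ {A,G}; cost 1
[col 0] UW: children U:{G}, W:{T} ∪→ {G,T}; cost 1
[col 0] ISUW: children IS:{A,G}, UW:{G,T} ∩→ {G}; cost 0
[col 0] LO: children L:{G}, O:{C} ∪→ {C,G}; cost 1
[col 0] ILOSUW: children ISUW:{G}, LO:{C,G} ∩→ {G}; cost 0
[col 1] IS: children I:{C}, S:{A} ∪→ {A,C}; cost 1
[col 1] UW: children U:{C}, W:{C} ∩→ {C}; cost 0
[col 1] ISUW: children IS:{A,C}, UW:{C} ∩→ {C}; cost 0
[col 1] LO: children L:{G}, O:{A} ∪→ {A,G}; cost 1
[col 1] ILOSUW: children ISUW:{C}, LO:{A,G} ∪→ {A,C,G}; cost 1
[col 2] IS: children I:{G}, S:{C} ∪→ {C,G}; cost 1
[col 2] UW: children U:{T}, W:{T} ∩→ {T}; cost 0
[col 2] ISUW: children IS:{C,G}, UW:{T} ∪→ {C,G,T}; cost 1
[col 2] LO: children L:{T}, O:{C} ∪→ {C,T}; cost 1
[col 2] ILOSUW: children ISUW:{C,G,T}, LO:{C,T} ∩→ {C,T}; cost 0
[col 3] IS: children I:{G}, S:{A} ∪→ {A,G}; cost 1
[col 3] UW: children U:{C}, W:{C} ∩→ {C}; cost 0
[col 3] ISUW: children IS:{A,G}, UW:{C} ∪→ {A,C,G}; cost 1
[col 3] LO: children L:{C}, O:{C} ∩→ {C}; cost 0
[col 3] ILOSUW: children ISUW:{A,C,G}, LO:{C} ∩→ {C}; cost 0
[col 4] IS: children I:{C}, S:{A} ∪→ {A,C}; cost 1
[col 4] UW: children U:{T}, W:{A} ∪→ {A,T}; cost 1
[col 4] ISUW: children IS:{A,C}, UW:{A,T} ∩→ {A}; cost 0
[col 4] LO: children L:{C}, O:{G} ∪→ {C,G}; cost 1
[col 4] ILOSUW: children ISUW:{A}, LO:{C,G} ∪→ {A,C,G}; cost 1
[col 5] IS: children I:{C}, S:{A} ∪→ {A,C}; cost 1
[col 5] UW: children U:{C}, W:{A} ∪→ {A,C}; cost 1
[col 5] ISUW: children IS:{A,C}, UW:{A,C} ∩→ {A,C}; cost 0
[col 5] LO: children L:{G}, O:{A} ∪→ {A,G}; cost 1
[col 5] ILOSUW: children ISUW:{A,C}, LO:{A,G} ∩→ {A}; cost 0
per-site changes: [3, 3, 3, 2, 4, 3]; total = 18

3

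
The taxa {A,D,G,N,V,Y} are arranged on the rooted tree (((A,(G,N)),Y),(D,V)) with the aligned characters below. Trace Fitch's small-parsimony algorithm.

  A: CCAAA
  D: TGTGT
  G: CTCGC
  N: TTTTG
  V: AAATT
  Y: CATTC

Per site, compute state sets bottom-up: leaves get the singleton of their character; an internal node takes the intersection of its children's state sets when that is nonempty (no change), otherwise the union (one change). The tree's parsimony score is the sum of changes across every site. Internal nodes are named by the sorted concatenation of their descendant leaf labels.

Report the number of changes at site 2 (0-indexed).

3

site 0, node GN: G={C} ∪ N={T} → {C,T} (+1)
site 0, node AGN: A={C} ∩ GN={C,T} → {C} (+0)
site 0, node AGNY: AGN={C} ∩ Y={C} → {C} (+0)
site 0, node DV: D={T} ∪ V={A} → {A,T} (+1)
site 0, node ADGNVY: AGNY={C} ∪ DV={A,T} → {A,C,T} (+1)
site 1, node GN: G={T} ∩ N={T} → {T} (+0)
site 1, node AGN: A={C} ∪ GN={T} → {C,T} (+1)
site 1, node AGNY: AGN={C,T} ∪ Y={A} → {A,C,T} (+1)
site 1, node DV: D={G} ∪ V={A} → {A,G} (+1)
site 1, node ADGNVY: AGNY={A,C,T} ∩ DV={A,G} → {A} (+0)
site 2, node GN: G={C} ∪ N={T} → {C,T} (+1)
site 2, node AGN: A={A} ∪ GN={C,T} → {A,C,T} (+1)
site 2, node AGNY: AGN={A,C,T} ∩ Y={T} → {T} (+0)
site 2, node DV: D={T} ∪ V={A} → {A,T} (+1)
site 2, node ADGNVY: AGNY={T} ∩ DV={A,T} → {T} (+0)
site 3, node GN: G={G} ∪ N={T} → {G,T} (+1)
site 3, node AGN: A={A} ∪ GN={G,T} → {A,G,T} (+1)
site 3, node AGNY: AGN={A,G,T} ∩ Y={T} → {T} (+0)
site 3, node DV: D={G} ∪ V={T} → {G,T} (+1)
site 3, node ADGNVY: AGNY={T} ∩ DV={G,T} → {T} (+0)
site 4, node GN: G={C} ∪ N={G} → {C,G} (+1)
site 4, node AGN: A={A} ∪ GN={C,G} → {A,C,G} (+1)
site 4, node AGNY: AGN={A,C,G} ∩ Y={C} → {C} (+0)
site 4, node DV: D={T} ∩ V={T} → {T} (+0)
site 4, node ADGNVY: AGNY={C} ∪ DV={T} → {C,T} (+1)
per-site changes: [3, 3, 3, 3, 3]; total = 15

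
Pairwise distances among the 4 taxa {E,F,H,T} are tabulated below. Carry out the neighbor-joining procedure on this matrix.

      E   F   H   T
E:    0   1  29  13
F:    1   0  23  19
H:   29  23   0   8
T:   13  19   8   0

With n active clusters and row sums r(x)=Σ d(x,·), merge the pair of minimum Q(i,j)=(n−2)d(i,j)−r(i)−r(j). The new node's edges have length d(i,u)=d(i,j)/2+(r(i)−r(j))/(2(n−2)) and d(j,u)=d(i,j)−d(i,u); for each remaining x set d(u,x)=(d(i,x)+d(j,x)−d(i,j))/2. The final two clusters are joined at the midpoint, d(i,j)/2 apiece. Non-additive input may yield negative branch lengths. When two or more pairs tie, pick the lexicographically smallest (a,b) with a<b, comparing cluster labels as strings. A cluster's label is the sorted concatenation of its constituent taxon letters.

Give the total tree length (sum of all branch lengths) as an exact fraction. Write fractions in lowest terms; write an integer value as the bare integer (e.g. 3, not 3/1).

51/2

step 1: merge (E,F) at d=1, Q=-84; branch lengths E→1/2, F→1/2; new cluster EF
  updated: d(EF,H)=51/2, d(EF,T)=31/2
step 2: merge (EF,H) at d=51/2, Q=-49; branch lengths EF→33/2, H→9; new cluster EFH
  updated: d(EFH,T)=-1
step 3: merge (EFH,T) at d=-1; branch lengths EFH→-1/2, T→-1/2; new cluster EFHT
final tree: (((E:1/2,F:1/2):33/2,H:9):-1/2,T:-1/2)
total length: 51/2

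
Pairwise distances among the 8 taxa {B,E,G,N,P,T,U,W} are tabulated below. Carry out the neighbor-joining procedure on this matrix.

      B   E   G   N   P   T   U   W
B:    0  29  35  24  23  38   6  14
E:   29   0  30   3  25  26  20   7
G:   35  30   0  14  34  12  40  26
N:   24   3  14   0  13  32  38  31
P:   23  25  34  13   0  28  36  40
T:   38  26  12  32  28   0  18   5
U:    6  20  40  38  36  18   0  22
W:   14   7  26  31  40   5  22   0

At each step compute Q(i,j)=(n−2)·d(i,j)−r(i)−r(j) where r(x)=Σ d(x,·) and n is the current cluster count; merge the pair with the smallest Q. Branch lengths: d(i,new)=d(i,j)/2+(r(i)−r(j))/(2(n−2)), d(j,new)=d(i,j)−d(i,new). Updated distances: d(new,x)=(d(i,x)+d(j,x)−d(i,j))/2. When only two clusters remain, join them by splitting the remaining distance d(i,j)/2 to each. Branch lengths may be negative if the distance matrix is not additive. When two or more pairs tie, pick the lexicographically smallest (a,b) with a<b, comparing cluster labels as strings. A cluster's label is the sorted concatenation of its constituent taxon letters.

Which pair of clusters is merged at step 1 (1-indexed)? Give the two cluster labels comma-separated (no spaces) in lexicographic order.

B,U

step 1: merge (B,U) at d=6, Q=-313; branch lengths B→25/12, U→47/12; new cluster BU
  updated: d(BU,E)=43/2, d(BU,G)=69/2, d(BU,N)=28, d(BU,P)=53/2, d(BU,T)=25, d(BU,W)=15
step 2: merge (T,W) at d=5, Q=-227; branch lengths T→29/10, W→21/10; new cluster TW
  updated: d(BU,TW)=35/2, d(E,TW)=14, d(G,TW)=33/2, d(N,TW)=29, d(P,TW)=63/2
step 3: merge (G,TW) at d=33/2, Q=-343/2; branch lengths G→173/16, TW→91/16; new cluster GTW
  updated: d(BU,GTW)=71/4, d(E,GTW)=55/4, d(GTW,N)=53/4, d(GTW,P)=49/2
step 4: merge (E,N) at d=3, Q=-223/2; branch lengths E→5/2, N→1/2; new cluster EN
  updated: d(BU,EN)=93/4, d(EN,GTW)=12, d(EN,P)=35/2
step 5: merge (BU,GTW) at d=71/4, Q=-345/4; branch lengths BU→195/16, GTW→89/16; new cluster BGTUW
  updated: d(BGTUW,EN)=35/4, d(BGTUW,P)=133/8
step 6: merge (BGTUW,EN) at d=35/4, Q=-343/8; branch lengths BGTUW→63/16, EN→77/16; new cluster BEGNTUW
  updated: d(BEGNTUW,P)=203/16
step 7: merge (BEGNTUW,P) at d=203/16; branch lengths BEGNTUW→203/32, P→203/32; new cluster BEGNPTUW
final tree: ((((B:25/12,U:47/12):195/16,(G:173/16,(T:29/10,W:21/10):91/16):89/16):63/16,(E:5/2,N:1/2):77/16):203/32,P:203/32)
total length: 1115/16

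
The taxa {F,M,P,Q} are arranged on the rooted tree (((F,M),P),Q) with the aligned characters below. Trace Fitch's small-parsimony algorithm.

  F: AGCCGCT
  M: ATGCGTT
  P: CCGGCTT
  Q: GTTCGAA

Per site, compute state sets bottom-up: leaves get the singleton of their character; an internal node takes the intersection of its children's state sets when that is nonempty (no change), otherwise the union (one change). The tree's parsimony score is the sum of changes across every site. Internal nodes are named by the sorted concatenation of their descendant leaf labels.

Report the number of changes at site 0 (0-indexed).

2

[col 0] FM: children F:{A}, M:{A} ∩→ {A}; cost 0
[col 0] FMP: children FM:{A}, P:{C} ∪→ {A,C}; cost 1
[col 0] FMPQ: children FMP:{A,C}, Q:{G} ∪→ {A,C,G}; cost 1
[col 1] FM: children F:{G}, M:{T} ∪→ {G,T}; cost 1
[col 1] FMP: children FM:{G,T}, P:{C} ∪→ {C,G,T}; cost 1
[col 1] FMPQ: children FMP:{C,G,T}, Q:{T} ∩→ {T}; cost 0
[col 2] FM: children F:{C}, M:{G} ∪→ {C,G}; cost 1
[col 2] FMP: children FM:{C,G}, P:{G} ∩→ {G}; cost 0
[col 2] FMPQ: children FMP:{G}, Q:{T} ∪→ {G,T}; cost 1
[col 3] FM: children F:{C}, M:{C} ∩→ {C}; cost 0
[col 3] FMP: children FM:{C}, P:{G} ∪→ {C,G}; cost 1
[col 3] FMPQ: children FMP:{C,G}, Q:{C} ∩→ {C}; cost 0
[col 4] FM: children F:{G}, M:{G} ∩→ {G}; cost 0
[col 4] FMP: children FM:{G}, P:{C} ∪→ {C,G}; cost 1
[col 4] FMPQ: children FMP:{C,G}, Q:{G} ∩→ {G}; cost 0
[col 5] FM: children F:{C}, M:{T} ∪→ {C,T}; cost 1
[col 5] FMP: children FM:{C,T}, P:{T} ∩→ {T}; cost 0
[col 5] FMPQ: children FMP:{T}, Q:{A} ∪→ {A,T}; cost 1
[col 6] FM: children F:{T}, M:{T} ∩→ {T}; cost 0
[col 6] FMP: children FM:{T}, P:{T} ∩→ {T}; cost 0
[col 6] FMPQ: children FMP:{T}, Q:{A} ∪→ {A,T}; cost 1
per-site changes: [2, 2, 2, 1, 1, 2, 1]; total = 11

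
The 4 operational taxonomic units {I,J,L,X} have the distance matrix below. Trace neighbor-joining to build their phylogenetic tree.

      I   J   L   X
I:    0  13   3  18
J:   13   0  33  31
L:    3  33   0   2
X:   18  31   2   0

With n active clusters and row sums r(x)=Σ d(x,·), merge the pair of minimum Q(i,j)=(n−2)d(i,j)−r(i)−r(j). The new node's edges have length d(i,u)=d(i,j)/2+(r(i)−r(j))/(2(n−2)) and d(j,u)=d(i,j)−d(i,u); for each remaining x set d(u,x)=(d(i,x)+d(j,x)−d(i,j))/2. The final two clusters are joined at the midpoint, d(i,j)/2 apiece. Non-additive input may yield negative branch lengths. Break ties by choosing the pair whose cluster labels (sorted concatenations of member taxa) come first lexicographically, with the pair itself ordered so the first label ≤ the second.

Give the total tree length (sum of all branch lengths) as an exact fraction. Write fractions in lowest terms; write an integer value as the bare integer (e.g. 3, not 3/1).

115/4

1. join I+J (d=13, Q=-85) ⇒ IJ; edges |I|=-17/4, |J|=69/4
  updated: d(IJ,L)=23/2, d(IJ,X)=18
2. join IJ+L (d=23/2, Q=-63/2) ⇒ IJL; edges |IJ|=55/4, |L|=-9/4
  updated: d(IJL,X)=17/4
3. join IJL+X (d=17/4) ⇒ IJLX; edges |IJL|=17/8, |X|=17/8
final tree: (((I:-17/4,J:69/4):55/4,L:-9/4):17/8,X:17/8)
total length: 115/4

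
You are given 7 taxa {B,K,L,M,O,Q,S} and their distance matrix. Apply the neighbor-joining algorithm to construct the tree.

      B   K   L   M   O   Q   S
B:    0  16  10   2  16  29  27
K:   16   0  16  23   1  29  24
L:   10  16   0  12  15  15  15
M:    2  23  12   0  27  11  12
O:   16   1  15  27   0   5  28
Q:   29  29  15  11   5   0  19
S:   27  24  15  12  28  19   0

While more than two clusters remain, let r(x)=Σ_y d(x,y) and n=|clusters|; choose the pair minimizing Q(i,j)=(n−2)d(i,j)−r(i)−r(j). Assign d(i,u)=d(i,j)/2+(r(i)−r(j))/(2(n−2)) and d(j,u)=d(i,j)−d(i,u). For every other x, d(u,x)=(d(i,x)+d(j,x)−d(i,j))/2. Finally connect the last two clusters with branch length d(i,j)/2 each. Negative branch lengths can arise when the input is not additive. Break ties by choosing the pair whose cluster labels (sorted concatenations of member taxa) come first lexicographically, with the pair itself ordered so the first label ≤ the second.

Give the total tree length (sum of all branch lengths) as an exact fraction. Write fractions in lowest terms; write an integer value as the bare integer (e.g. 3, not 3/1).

177/4

iteration 1: select K,O (d=1, Q=-196); attach at lengths (11/5, -6/5); label the merged cluster KO
  updated: d(B,KO)=31/2, d(KO,L)=15, d(KO,M)=49/2, d(KO,Q)=33/2, d(KO,S)=51/2
iteration 2: select B,M (d=2, Q=-137); attach at lengths (15/4, -7/4); label the merged cluster BM
  updated: d(BM,KO)=19, d(BM,L)=10, d(BM,Q)=19, d(BM,S)=37/2
iteration 3: select KO,Q (d=33/2, Q=-96); attach at lengths (28/3, 43/6); label the merged cluster KOQ
  updated: d(BM,KOQ)=43/4, d(KOQ,L)=27/4, d(KOQ,S)=14
iteration 4: select BM,L (d=10, Q=-51); attach at lengths (55/8, 25/8); label the merged cluster BLM
  updated: d(BLM,KOQ)=15/4, d(BLM,S)=47/4
iteration 5: select BLM,KOQ (d=15/4, Q=-59/2); attach at lengths (3/4, 3); label the merged cluster BKLMOQ
  updated: d(BKLMOQ,S)=11
iteration 6: select BKLMOQ,S (d=11); attach at lengths (11/2, 11/2); label the merged cluster BKLMOQS
final tree: ((((B:15/4,M:-7/4):55/8,L:25/8):3/4,((K:11/5,O:-6/5):28/3,Q:43/6):3):11/2,S:11/2)
total length: 177/4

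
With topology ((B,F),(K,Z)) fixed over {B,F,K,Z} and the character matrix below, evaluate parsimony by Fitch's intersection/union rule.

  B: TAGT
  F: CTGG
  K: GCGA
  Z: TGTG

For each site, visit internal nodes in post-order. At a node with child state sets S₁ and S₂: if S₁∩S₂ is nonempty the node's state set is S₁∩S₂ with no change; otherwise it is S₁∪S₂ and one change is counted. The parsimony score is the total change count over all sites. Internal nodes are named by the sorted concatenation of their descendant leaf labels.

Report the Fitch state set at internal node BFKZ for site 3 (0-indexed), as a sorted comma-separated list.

G

BF@0: {T} ∪ {C} = {C,T} (union, +1)
KZ@0: {G} ∪ {T} = {G,T} (union, +1)
BFKZ@0: {C,T} ∩ {G,T} = {T} (intersection, +0)
BF@1: {A} ∪ {T} = {A,T} (union, +1)
KZ@1: {C} ∪ {G} = {C,G} (union, +1)
BFKZ@1: {A,T} ∪ {C,G} = {A,C,G,T} (union, +1)
BF@2: {G} ∩ {G} = {G} (intersection, +0)
KZ@2: {G} ∪ {T} = {G,T} (union, +1)
BFKZ@2: {G} ∩ {G,T} = {G} (intersection, +0)
BF@3: {T} ∪ {G} = {G,T} (union, +1)
KZ@3: {A} ∪ {G} = {A,G} (union, +1)
BFKZ@3: {G,T} ∩ {A,G} = {G} (intersection, +0)
per-site changes: [2, 3, 1, 2]; total = 8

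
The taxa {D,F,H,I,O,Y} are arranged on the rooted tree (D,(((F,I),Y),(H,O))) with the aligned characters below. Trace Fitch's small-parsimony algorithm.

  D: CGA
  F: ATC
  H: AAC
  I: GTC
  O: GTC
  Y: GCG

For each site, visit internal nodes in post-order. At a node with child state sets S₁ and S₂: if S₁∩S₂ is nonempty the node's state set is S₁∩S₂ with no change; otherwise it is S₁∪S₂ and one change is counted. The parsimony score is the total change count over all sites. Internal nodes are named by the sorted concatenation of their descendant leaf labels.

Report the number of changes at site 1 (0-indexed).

site 0, node FI: F={A} ∪ I={G} → {A,G} (+1)
site 0, node FIY: FI={A,G} ∩ Y={G} → {G} (+0)
site 0, node HO: H={A} ∪ O={G} → {A,G} (+1)
site 0, node FHIOY: FIY={G} ∩ HO={A,G} → {G} (+0)
site 0, node DFHIOY: D={C} ∪ FHIOY={G} → {C,G} (+1)
site 1, node FI: F={T} ∩ I={T} → {T} (+0)
site 1, node FIY: FI={T} ∪ Y={C} → {C,T} (+1)
site 1, node HO: H={A} ∪ O={T} → {A,T} (+1)
site 1, node FHIOY: FIY={C,T} ∩ HO={A,T} → {T} (+0)
site 1, node DFHIOY: D={G} ∪ FHIOY={T} → {G,T} (+1)
site 2, node FI: F={C} ∩ I={C} → {C} (+0)
site 2, node FIY: FI={C} ∪ Y={G} → {C,G} (+1)
site 2, node HO: H={C} ∩ O={C} → {C} (+0)
site 2, node FHIOY: FIY={C,G} ∩ HO={C} → {C} (+0)
site 2, node DFHIOY: D={A} ∪ FHIOY={C} → {A,C} (+1)
per-site changes: [3, 3, 2]; total = 8

3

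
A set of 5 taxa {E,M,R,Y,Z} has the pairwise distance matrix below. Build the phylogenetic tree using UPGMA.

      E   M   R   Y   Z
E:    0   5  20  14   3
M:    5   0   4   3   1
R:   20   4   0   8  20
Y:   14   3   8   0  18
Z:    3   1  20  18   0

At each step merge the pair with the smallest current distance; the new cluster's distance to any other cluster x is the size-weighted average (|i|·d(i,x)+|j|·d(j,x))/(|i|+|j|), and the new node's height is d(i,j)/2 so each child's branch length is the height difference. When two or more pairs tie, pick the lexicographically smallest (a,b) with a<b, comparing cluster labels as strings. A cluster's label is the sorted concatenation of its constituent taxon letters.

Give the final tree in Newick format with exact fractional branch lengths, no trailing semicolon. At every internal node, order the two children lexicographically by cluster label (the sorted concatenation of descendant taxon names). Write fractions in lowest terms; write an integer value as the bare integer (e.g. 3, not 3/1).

step 1: merge (M,Z) at d=1; branch lengths M→1/2, Z→1/2; new cluster MZ
  updated: d(E,MZ)=4, d(MZ,R)=12, d(MZ,Y)=21/2
step 2: merge (E,MZ) at d=4; branch lengths E→2, MZ→3/2; new cluster EMZ
  updated: d(EMZ,R)=44/3, d(EMZ,Y)=35/3
step 3: merge (R,Y) at d=8; branch lengths R→4, Y→4; new cluster RY
  updated: d(EMZ,RY)=79/6
step 4: merge (EMZ,RY) at d=79/6; branch lengths EMZ→55/12, RY→31/12; new cluster EMRYZ
final tree: ((E:2,(M:1/2,Z:1/2):3/2):55/12,(R:4,Y:4):31/12)
total length: 59/3

((E:2,(M:1/2,Z:1/2):3/2):55/12,(R:4,Y:4):31/12)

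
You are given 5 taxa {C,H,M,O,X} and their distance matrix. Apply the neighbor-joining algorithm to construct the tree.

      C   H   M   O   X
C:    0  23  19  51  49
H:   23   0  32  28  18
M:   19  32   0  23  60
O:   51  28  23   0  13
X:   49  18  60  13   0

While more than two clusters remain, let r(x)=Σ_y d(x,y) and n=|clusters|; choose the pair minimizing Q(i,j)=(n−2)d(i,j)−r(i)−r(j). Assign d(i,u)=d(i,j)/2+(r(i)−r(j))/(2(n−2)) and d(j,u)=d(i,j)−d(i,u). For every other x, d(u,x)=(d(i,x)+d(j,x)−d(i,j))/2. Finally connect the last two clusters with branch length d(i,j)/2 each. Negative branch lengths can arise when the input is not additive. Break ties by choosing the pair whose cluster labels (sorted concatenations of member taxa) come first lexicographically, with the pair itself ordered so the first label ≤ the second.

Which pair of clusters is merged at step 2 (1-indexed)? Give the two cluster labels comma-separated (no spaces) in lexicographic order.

CM,H

1. join C+M (d=19, Q=-219) ⇒ CM; edges |C|=65/6, |M|=49/6
  updated: d(CM,H)=18, d(CM,O)=55/2, d(CM,X)=45
2. join CM+H (d=18, Q=-237/2) ⇒ CHM; edges |CM|=125/8, |H|=19/8
  updated: d(CHM,O)=75/4, d(CHM,X)=45/2
3. join CHM+O (d=75/4, Q=-217/4) ⇒ CHMO; edges |CHM|=113/8, |O|=37/8
  updated: d(CHMO,X)=67/8
4. join CHMO+X (d=67/8) ⇒ CHMOX; edges |CHMO|=67/16, |X|=67/16
final tree: ((((C:65/6,M:49/6):125/8,H:19/8):113/8,O:37/8):67/16,X:67/16)
total length: 513/8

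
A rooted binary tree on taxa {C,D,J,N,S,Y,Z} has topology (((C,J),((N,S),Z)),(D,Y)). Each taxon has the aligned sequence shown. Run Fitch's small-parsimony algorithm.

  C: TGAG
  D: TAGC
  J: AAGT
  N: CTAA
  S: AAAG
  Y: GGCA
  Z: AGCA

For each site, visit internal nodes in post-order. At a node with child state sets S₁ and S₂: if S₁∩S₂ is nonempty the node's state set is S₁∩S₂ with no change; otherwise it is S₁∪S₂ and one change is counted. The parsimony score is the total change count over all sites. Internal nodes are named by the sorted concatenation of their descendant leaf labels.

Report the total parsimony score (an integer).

CJ@0: {T} ∪ {A} = {A,T} (union, +1)
NS@0: {C} ∪ {A} = {A,C} (union, +1)
NSZ@0: {A,C} ∩ {A} = {A} (intersection, +0)
CJNSZ@0: {A,T} ∩ {A} = {A} (intersection, +0)
DY@0: {T} ∪ {G} = {G,T} (union, +1)
CDJNSYZ@0: {A} ∪ {G,T} = {A,G,T} (union, +1)
CJ@1: {G} ∪ {A} = {A,G} (union, +1)
NS@1: {T} ∪ {A} = {A,T} (union, +1)
NSZ@1: {A,T} ∪ {G} = {A,G,T} (union, +1)
CJNSZ@1: {A,G} ∩ {A,G,T} = {A,G} (intersection, +0)
DY@1: {A} ∪ {G} = {A,G} (union, +1)
CDJNSYZ@1: {A,G} ∩ {A,G} = {A,G} (intersection, +0)
CJ@2: {A} ∪ {G} = {A,G} (union, +1)
NS@2: {A} ∩ {A} = {A} (intersection, +0)
NSZ@2: {A} ∪ {C} = {A,C} (union, +1)
CJNSZ@2: {A,G} ∩ {A,C} = {A} (intersection, +0)
DY@2: {G} ∪ {C} = {C,G} (union, +1)
CDJNSYZ@2: {A} ∪ {C,G} = {A,C,G} (union, +1)
CJ@3: {G} ∪ {T} = {G,T} (union, +1)
NS@3: {A} ∪ {G} = {A,G} (union, +1)
NSZ@3: {A,G} ∩ {A} = {A} (intersection, +0)
CJNSZ@3: {G,T} ∪ {A} = {A,G,T} (union, +1)
DY@3: {C} ∪ {A} = {A,C} (union, +1)
CDJNSYZ@3: {A,G,T} ∩ {A,C} = {A} (intersection, +0)
per-site changes: [4, 4, 4, 4]; total = 16

16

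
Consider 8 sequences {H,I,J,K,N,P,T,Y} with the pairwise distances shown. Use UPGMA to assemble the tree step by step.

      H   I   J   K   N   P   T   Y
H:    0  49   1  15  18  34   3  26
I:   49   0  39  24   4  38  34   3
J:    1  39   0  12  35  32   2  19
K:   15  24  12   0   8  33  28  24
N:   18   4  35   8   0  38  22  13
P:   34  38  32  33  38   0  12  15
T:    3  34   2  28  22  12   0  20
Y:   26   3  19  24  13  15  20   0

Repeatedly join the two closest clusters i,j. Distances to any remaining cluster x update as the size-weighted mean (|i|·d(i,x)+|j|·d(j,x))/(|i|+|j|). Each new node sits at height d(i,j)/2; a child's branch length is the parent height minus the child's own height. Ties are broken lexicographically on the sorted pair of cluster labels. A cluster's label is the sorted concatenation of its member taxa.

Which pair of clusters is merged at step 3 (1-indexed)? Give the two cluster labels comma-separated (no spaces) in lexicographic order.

I,Y

iteration 1: select H,J (d=1); attach at lengths (1/2, 1/2); label the merged cluster HJ
  updated: d(HJ,I)=44, d(HJ,K)=27/2, d(HJ,N)=53/2, d(HJ,P)=33, d(HJ,T)=5/2, d(HJ,Y)=45/2
iteration 2: select HJ,T (d=5/2); attach at lengths (3/4, 5/4); label the merged cluster HJT
  updated: d(HJT,I)=122/3, d(HJT,K)=55/3, d(HJT,N)=25, d(HJT,P)=26, d(HJT,Y)=65/3
iteration 3: select I,Y (d=3); attach at lengths (3/2, 3/2); label the merged cluster IY
  updated: d(HJT,IY)=187/6, d(IY,K)=24, d(IY,N)=17/2, d(IY,P)=53/2
iteration 4: select K,N (d=8); attach at lengths (4, 4); label the merged cluster KN
  updated: d(HJT,KN)=65/3, d(IY,KN)=65/4, d(KN,P)=71/2
iteration 5: select IY,KN (d=65/4); attach at lengths (53/8, 33/8); label the merged cluster IKNY
  updated: d(HJT,IKNY)=317/12, d(IKNY,P)=31
iteration 6: select HJT,P (d=26); attach at lengths (47/4, 13); label the merged cluster HJPT
  updated: d(HJPT,IKNY)=441/16
iteration 7: select HJPT,IKNY (d=441/16); attach at lengths (25/32, 181/32); label the merged cluster HIJKNPTY
final tree: ((((H:1/2,J:1/2):3/4,T:5/4):47/4,P:13):25/32,((I:3/2,Y:3/2):53/8,(K:4,N:4):33/8):181/32)
total length: 895/16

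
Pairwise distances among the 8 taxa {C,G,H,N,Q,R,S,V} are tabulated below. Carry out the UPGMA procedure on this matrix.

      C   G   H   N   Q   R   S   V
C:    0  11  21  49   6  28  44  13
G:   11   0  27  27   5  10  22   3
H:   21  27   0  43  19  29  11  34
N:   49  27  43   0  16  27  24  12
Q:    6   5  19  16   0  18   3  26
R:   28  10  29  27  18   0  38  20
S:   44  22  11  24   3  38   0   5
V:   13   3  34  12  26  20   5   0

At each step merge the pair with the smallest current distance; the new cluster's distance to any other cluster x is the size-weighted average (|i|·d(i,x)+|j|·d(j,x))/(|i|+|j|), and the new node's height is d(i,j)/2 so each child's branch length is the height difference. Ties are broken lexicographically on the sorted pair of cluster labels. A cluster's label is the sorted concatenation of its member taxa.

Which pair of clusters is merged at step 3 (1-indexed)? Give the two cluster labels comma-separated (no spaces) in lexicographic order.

C,GV

step 1: merge (G,V) at d=3; branch lengths G→3/2, V→3/2; new cluster GV
  updated: d(C,GV)=12, d(GV,H)=61/2, d(GV,N)=39/2, d(GV,Q)=31/2, d(GV,R)=15, d(GV,S)=27/2
step 2: merge (Q,S) at d=3; branch lengths Q→3/2, S→3/2; new cluster QS
  updated: d(C,QS)=25, d(GV,QS)=29/2, d(H,QS)=15, d(N,QS)=20, d(QS,R)=28
step 3: merge (C,GV) at d=12; branch lengths C→6, GV→9/2; new cluster CGV
  updated: d(CGV,H)=82/3, d(CGV,N)=88/3, d(CGV,QS)=18, d(CGV,R)=58/3
step 4: merge (H,QS) at d=15; branch lengths H→15/2, QS→6; new cluster HQS
  updated: d(CGV,HQS)=190/9, d(HQS,N)=83/3, d(HQS,R)=85/3
step 5: merge (CGV,R) at d=58/3; branch lengths CGV→11/3, R→29/3; new cluster CGRV
  updated: d(CGRV,HQS)=275/12, d(CGRV,N)=115/4
step 6: merge (CGRV,HQS) at d=275/12; branch lengths CGRV→43/24, HQS→95/24; new cluster CGHQRSV
  updated: d(CGHQRSV,N)=198/7
step 7: merge (CGHQRSV,N) at d=198/7; branch lengths CGHQRSV→451/168, N→99/7; new cluster CGHNQRSV
final tree: ((((C:6,(G:3/2,V:3/2):9/2):11/3,R:29/3):43/24,(H:15/2,(Q:3/2,S:3/2):6):95/24):451/168,N:99/7)
total length: 3691/56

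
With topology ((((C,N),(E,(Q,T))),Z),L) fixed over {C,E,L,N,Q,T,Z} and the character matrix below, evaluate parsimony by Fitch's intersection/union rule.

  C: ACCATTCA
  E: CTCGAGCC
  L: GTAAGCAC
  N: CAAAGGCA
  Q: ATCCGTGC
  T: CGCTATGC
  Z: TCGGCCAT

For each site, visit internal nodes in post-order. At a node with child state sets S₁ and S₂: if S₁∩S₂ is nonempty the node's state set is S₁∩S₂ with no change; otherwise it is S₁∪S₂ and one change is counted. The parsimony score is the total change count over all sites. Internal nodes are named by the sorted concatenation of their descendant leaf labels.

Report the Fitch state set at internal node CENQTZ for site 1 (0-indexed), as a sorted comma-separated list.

C

CN@0: {A} ∪ {C} = {A,C} (union, +1)
QT@0: {A} ∪ {C} = {A,C} (union, +1)
EQT@0: {C} ∩ {A,C} = {C} (intersection, +0)
CENQT@0: {A,C} ∩ {C} = {C} (intersection, +0)
CENQTZ@0: {C} ∪ {T} = {C,T} (union, +1)
CELNQTZ@0: {C,T} ∪ {G} = {C,G,T} (union, +1)
CN@1: {C} ∪ {A} = {A,C} (union, +1)
QT@1: {T} ∪ {G} = {G,T} (union, +1)
EQT@1: {T} ∩ {G,T} = {T} (intersection, +0)
CENQT@1: {A,C} ∪ {T} = {A,C,T} (union, +1)
CENQTZ@1: {A,C,T} ∩ {C} = {C} (intersection, +0)
CELNQTZ@1: {C} ∪ {T} = {C,T} (union, +1)
CN@2: {C} ∪ {A} = {A,C} (union, +1)
QT@2: {C} ∩ {C} = {C} (intersection, +0)
EQT@2: {C} ∩ {C} = {C} (intersection, +0)
CENQT@2: {A,C} ∩ {C} = {C} (intersection, +0)
CENQTZ@2: {C} ∪ {G} = {C,G} (union, +1)
CELNQTZ@2: {C,G} ∪ {A} = {A,C,G} (union, +1)
CN@3: {A} ∩ {A} = {A} (intersection, +0)
QT@3: {C} ∪ {T} = {C,T} (union, +1)
EQT@3: {G} ∪ {C,T} = {C,G,T} (union, +1)
CENQT@3: {A} ∪ {C,G,T} = {A,C,G,T} (union, +1)
CENQTZ@3: {A,C,G,T} ∩ {G} = {G} (intersection, +0)
CELNQTZ@3: {G} ∪ {A} = {A,G} (union, +1)
CN@4: {T} ∪ {G} = {G,T} (union, +1)
QT@4: {G} ∪ {A} = {A,G} (union, +1)
EQT@4: {A} ∩ {A,G} = {A} (intersection, +0)
CENQT@4: {G,T} ∪ {A} = {A,G,T} (union, +1)
CENQTZ@4: {A,G,T} ∪ {C} = {A,C,G,T} (union, +1)
CELNQTZ@4: {A,C,G,T} ∩ {G} = {G} (intersection, +0)
CN@5: {T} ∪ {G} = {G,T} (union, +1)
QT@5: {T} ∩ {T} = {T} (intersection, +0)
EQT@5: {G} ∪ {T} = {G,T} (union, +1)
CENQT@5: {G,T} ∩ {G,T} = {G,T} (intersection, +0)
CENQTZ@5: {G,T} ∪ {C} = {C,G,T} (union, +1)
CELNQTZ@5: {C,G,T} ∩ {C} = {C} (intersection, +0)
CN@6: {C} ∩ {C} = {C} (intersection, +0)
QT@6: {G} ∩ {G} = {G} (intersection, +0)
EQT@6: {C} ∪ {G} = {C,G} (union, +1)
CENQT@6: {C} ∩ {C,G} = {C} (intersection, +0)
CENQTZ@6: {C} ∪ {A} = {A,C} (union, +1)
CELNQTZ@6: {A,C} ∩ {A} = {A} (intersection, +0)
CN@7: {A} ∩ {A} = {A} (intersection, +0)
QT@7: {C} ∩ {C} = {C} (intersection, +0)
EQT@7: {C} ∩ {C} = {C} (intersection, +0)
CENQT@7: {A} ∪ {C} = {A,C} (union, +1)
CENQTZ@7: {A,C} ∪ {T} = {A,C,T} (union, +1)
CELNQTZ@7: {A,C,T} ∩ {C} = {C} (intersection, +0)
per-site changes: [4, 4, 3, 4, 4, 3, 2, 2]; total = 26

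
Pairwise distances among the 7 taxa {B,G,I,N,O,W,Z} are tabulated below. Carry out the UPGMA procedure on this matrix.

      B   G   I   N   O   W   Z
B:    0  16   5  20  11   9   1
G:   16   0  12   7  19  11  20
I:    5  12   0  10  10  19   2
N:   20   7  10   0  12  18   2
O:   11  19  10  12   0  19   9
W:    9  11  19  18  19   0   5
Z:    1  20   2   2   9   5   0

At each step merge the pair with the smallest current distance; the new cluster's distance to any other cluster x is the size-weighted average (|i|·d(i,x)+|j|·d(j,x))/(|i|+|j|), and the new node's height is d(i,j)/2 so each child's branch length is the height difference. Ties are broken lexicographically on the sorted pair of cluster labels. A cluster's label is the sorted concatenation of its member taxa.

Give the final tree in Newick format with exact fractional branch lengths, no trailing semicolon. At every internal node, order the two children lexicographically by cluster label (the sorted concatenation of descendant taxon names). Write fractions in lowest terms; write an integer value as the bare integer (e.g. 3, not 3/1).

1. join B+Z (d=1) ⇒ BZ; edges |B|=1/2, |Z|=1/2
  updated: d(BZ,G)=18, d(BZ,I)=7/2, d(BZ,N)=11, d(BZ,O)=10, d(BZ,W)=7
2. join BZ+I (d=7/2) ⇒ BIZ; edges |BZ|=5/4, |I|=7/4
  updated: d(BIZ,G)=16, d(BIZ,N)=32/3, d(BIZ,O)=10, d(BIZ,W)=11
3. join G+N (d=7) ⇒ GN; edges |G|=7/2, |N|=7/2
  updated: d(BIZ,GN)=40/3, d(GN,O)=31/2, d(GN,W)=29/2
4. join BIZ+O (d=10) ⇒ BIOZ; edges |BIZ|=13/4, |O|=5
  updated: d(BIOZ,GN)=111/8, d(BIOZ,W)=13
5. join BIOZ+W (d=13) ⇒ BIOWZ; edges |BIOZ|=3/2, |W|=13/2
  updated: d(BIOWZ,GN)=14
6. join BIOWZ+GN (d=14) ⇒ BGINOWZ; edges |BIOWZ|=1/2, |GN|=7/2
final tree: (((((B:1/2,Z:1/2):5/4,I:7/4):13/4,O:5):3/2,W:13/2):1/2,(G:7/2,N:7/2):7/2)
total length: 125/4

(((((B:1/2,Z:1/2):5/4,I:7/4):13/4,O:5):3/2,W:13/2):1/2,(G:7/2,N:7/2):7/2)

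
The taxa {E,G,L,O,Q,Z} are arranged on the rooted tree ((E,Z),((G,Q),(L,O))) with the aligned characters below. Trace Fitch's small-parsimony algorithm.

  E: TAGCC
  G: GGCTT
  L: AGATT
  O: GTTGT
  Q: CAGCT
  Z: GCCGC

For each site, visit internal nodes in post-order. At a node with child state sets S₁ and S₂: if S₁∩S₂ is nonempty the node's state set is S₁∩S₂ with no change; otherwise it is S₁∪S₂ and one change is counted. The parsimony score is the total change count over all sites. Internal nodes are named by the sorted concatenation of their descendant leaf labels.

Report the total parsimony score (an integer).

16

EZ@0: {T} ∪ {G} = {G,T} (union, +1)
GQ@0: {G} ∪ {C} = {C,G} (union, +1)
LO@0: {A} ∪ {G} = {A,G} (union, +1)
GLOQ@0: {C,G} ∩ {A,G} = {G} (intersection, +0)
EGLOQZ@0: {G,T} ∩ {G} = {G} (intersection, +0)
EZ@1: {A} ∪ {C} = {A,C} (union, +1)
GQ@1: {G} ∪ {A} = {A,G} (union, +1)
LO@1: {G} ∪ {T} = {G,T} (union, +1)
GLOQ@1: {A,G} ∩ {G,T} = {G} (intersection, +0)
EGLOQZ@1: {A,C} ∪ {G} = {A,C,G} (union, +1)
EZ@2: {G} ∪ {C} = {C,G} (union, +1)
GQ@2: {C} ∪ {G} = {C,G} (union, +1)
LO@2: {A} ∪ {T} = {A,T} (union, +1)
GLOQ@2: {C,G} ∪ {A,T} = {A,C,G,T} (union, +1)
EGLOQZ@2: {C,G} ∩ {A,C,G,T} = {C,G} (intersection, +0)
EZ@3: {C} ∪ {G} = {C,G} (union, +1)
GQ@3: {T} ∪ {C} = {C,T} (union, +1)
LO@3: {T} ∪ {G} = {G,T} (union, +1)
GLOQ@3: {C,T} ∩ {G,T} = {T} (intersection, +0)
EGLOQZ@3: {C,G} ∪ {T} = {C,G,T} (union, +1)
EZ@4: {C} ∩ {C} = {C} (intersection, +0)
GQ@4: {T} ∩ {T} = {T} (intersection, +0)
LO@4: {T} ∩ {T} = {T} (intersection, +0)
GLOQ@4: {T} ∩ {T} = {T} (intersection, +0)
EGLOQZ@4: {C} ∪ {T} = {C,T} (union, +1)
per-site changes: [3, 4, 4, 4, 1]; total = 16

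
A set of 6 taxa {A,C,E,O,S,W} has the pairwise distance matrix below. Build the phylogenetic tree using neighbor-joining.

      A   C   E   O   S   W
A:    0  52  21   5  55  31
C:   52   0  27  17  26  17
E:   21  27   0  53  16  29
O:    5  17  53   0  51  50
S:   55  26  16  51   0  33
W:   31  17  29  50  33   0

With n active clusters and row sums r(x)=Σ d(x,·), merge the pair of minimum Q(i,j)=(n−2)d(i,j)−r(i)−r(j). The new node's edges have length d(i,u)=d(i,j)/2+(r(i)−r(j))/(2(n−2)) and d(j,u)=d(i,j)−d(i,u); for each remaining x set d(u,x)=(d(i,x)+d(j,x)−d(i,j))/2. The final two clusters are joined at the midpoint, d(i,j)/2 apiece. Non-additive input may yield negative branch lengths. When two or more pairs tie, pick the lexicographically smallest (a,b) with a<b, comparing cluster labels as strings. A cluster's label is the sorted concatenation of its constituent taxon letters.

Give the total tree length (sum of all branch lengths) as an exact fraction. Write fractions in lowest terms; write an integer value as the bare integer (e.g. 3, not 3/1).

iteration 1: select A,O (d=5, Q=-320); attach at lengths (1, 4); label the merged cluster AO
  updated: d(AO,C)=32, d(AO,E)=69/2, d(AO,S)=101/2, d(AO,W)=38
iteration 2: select E,S (d=16, Q=-184); attach at lengths (29/6, 67/6); label the merged cluster ES
  updated: d(AO,ES)=69/2, d(C,ES)=37/2, d(ES,W)=23
iteration 3: select AO,ES (d=69/2, Q=-223/2); attach at lengths (195/8, 81/8); label the merged cluster AEOS
  updated: d(AEOS,C)=8, d(AEOS,W)=53/4
iteration 4: select AEOS,C (d=8, Q=-153/4); attach at lengths (17/8, 47/8); label the merged cluster ACEOS
  updated: d(ACEOS,W)=89/8
iteration 5: select ACEOS,W (d=89/8); attach at lengths (89/16, 89/16); label the merged cluster ACEOSW
final tree: ((((A:1,O:4):195/8,(E:29/6,S:67/6):81/8):17/8,C:47/8):89/16,W:89/16)
total length: 597/8

597/8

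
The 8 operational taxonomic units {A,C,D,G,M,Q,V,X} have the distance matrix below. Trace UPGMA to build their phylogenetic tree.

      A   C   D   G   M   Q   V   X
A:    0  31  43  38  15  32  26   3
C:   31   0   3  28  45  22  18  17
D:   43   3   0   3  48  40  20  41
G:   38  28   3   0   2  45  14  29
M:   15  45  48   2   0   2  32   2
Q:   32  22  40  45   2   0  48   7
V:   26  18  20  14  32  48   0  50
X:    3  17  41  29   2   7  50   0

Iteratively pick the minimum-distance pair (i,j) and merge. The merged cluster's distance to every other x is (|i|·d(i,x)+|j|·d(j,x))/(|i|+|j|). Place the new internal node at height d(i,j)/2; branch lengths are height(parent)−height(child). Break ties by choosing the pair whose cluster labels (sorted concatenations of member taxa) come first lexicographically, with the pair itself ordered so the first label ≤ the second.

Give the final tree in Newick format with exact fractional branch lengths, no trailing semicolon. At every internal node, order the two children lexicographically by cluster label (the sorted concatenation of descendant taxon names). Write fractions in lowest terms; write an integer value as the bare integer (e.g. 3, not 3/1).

iteration 1: select G,M (d=2); attach at lengths (1, 1); label the merged cluster GM
  updated: d(A,GM)=53/2, d(C,GM)=73/2, d(D,GM)=51/2, d(GM,Q)=47/2, d(GM,V)=23, d(GM,X)=31/2
iteration 2: select A,X (d=3); attach at lengths (3/2, 3/2); label the merged cluster AX
  updated: d(AX,C)=24, d(AX,D)=42, d(AX,GM)=21, d(AX,Q)=39/2, d(AX,V)=38
iteration 3: select C,D (d=3); attach at lengths (3/2, 3/2); label the merged cluster CD
  updated: d(AX,CD)=33, d(CD,GM)=31, d(CD,Q)=31, d(CD,V)=19
iteration 4: select CD,V (d=19); attach at lengths (8, 19/2); label the merged cluster CDV
  updated: d(AX,CDV)=104/3, d(CDV,GM)=85/3, d(CDV,Q)=110/3
iteration 5: select AX,Q (d=39/2); attach at lengths (33/4, 39/4); label the merged cluster AQX
  updated: d(AQX,CDV)=106/3, d(AQX,GM)=131/6
iteration 6: select AQX,GM (d=131/6); attach at lengths (7/6, 119/12); label the merged cluster AGMQX
  updated: d(AGMQX,CDV)=488/15
iteration 7: select AGMQX,CDV (d=488/15); attach at lengths (107/20, 203/30); label the merged cluster ACDGMQVX
final tree: ((((A:3/2,X:3/2):33/4,Q:39/4):7/6,(G:1,M:1):119/12):107/20,((C:3/2,D:3/2):8,V:19/2):203/30)
total length: 667/10

((((A:3/2,X:3/2):33/4,Q:39/4):7/6,(G:1,M:1):119/12):107/20,((C:3/2,D:3/2):8,V:19/2):203/30)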